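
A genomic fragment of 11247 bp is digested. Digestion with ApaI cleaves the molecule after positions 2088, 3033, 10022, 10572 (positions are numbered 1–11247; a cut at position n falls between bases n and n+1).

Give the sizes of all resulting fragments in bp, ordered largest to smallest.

Linear molecule, 4 cuts → 5 fragments:
  2088 − 0 = 2088 bp
  3033 − 2088 = 945 bp
  10022 − 3033 = 6989 bp
  10572 − 10022 = 550 bp
  11247 − 10572 = 675 bp
Sorted largest to smallest: 6989, 2088, 945, 675, 550 bp.

6989, 2088, 945, 675, 550 bp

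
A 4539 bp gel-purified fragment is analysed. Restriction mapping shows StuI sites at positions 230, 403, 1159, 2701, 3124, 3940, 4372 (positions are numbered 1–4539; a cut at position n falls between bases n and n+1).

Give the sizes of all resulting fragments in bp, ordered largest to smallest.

Linear molecule, 7 cuts → 8 fragments:
  230 − 0 = 230 bp
  403 − 230 = 173 bp
  1159 − 403 = 756 bp
  2701 − 1159 = 1542 bp
  3124 − 2701 = 423 bp
  3940 − 3124 = 816 bp
  4372 − 3940 = 432 bp
  4539 − 4372 = 167 bp
Sorted largest to smallest: 1542, 816, 756, 432, 423, 230, 173, 167 bp.

1542, 816, 756, 432, 423, 230, 173, 167 bp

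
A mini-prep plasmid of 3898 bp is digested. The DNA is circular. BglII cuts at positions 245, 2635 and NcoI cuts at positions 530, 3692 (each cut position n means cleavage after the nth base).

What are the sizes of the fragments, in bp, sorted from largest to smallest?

Combined cut positions (sorted): 245, 530, 2635, 3692.
Circular molecule, 4 cuts → 4 fragments:
  530 − 245 = 285 bp
  2635 − 530 = 2105 bp
  3692 − 2635 = 1057 bp
  wrap: 3898 − 3692 + 245 = 451 bp
Sorted largest to smallest: 2105, 1057, 451, 285 bp.

2105, 1057, 451, 285 bp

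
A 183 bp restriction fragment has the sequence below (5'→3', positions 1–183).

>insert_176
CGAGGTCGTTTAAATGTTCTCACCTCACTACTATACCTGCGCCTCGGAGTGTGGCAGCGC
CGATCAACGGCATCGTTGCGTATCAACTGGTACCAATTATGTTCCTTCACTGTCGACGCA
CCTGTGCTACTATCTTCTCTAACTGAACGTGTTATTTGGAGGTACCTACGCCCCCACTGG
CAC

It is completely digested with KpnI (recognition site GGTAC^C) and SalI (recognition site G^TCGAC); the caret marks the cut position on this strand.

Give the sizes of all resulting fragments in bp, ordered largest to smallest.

93, 53, 19, 18 bp

KpnI sites (GGTACC) start at positions 89, 161.
KpnI cuts after base 5 of each site (before the last base), so after positions 93, 165.
The SalI site (GTCGAC) starts at position 112.
SalI cuts after the first base of each site, so after position 112.
Combined cut positions: 93, 112, 165.
Linear molecule, 3 cuts → 4 fragments:
  1–93 → 93 bp
  94–112 → 19 bp
  113–165 → 53 bp
  166–183 → 18 bp
Sorted largest to smallest: 93, 53, 19, 18 bp.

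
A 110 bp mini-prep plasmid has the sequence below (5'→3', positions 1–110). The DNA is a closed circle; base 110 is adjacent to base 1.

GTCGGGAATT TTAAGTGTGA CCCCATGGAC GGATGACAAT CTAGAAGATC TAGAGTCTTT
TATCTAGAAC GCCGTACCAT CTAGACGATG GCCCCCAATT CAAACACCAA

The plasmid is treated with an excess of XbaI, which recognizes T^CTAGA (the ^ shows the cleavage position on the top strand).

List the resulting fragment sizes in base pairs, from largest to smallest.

XbaI sites (TCTAGA) start at positions 40, 49, 63, 80.
XbaI cuts after the first base of each site, so after positions 40, 49, 63, 80.
Circular molecule, 4 cuts → 4 fragments:
  41–49 → 9 bp
  50–63 → 14 bp
  64–80 → 17 bp
  81–110 then 1–40 → 30 + 40 = 70 bp
Sorted largest to smallest: 70, 17, 14, 9 bp.

70, 17, 14, 9 bp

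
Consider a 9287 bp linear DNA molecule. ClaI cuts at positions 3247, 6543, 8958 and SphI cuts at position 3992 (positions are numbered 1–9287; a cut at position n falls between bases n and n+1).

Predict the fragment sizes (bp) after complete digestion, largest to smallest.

Combined cut positions (sorted): 3247, 3992, 6543, 8958.
Linear molecule, 4 cuts → 5 fragments:
  3247 − 0 = 3247 bp
  3992 − 3247 = 745 bp
  6543 − 3992 = 2551 bp
  8958 − 6543 = 2415 bp
  9287 − 8958 = 329 bp
Sorted largest to smallest: 3247, 2551, 2415, 745, 329 bp.

3247, 2551, 2415, 745, 329 bp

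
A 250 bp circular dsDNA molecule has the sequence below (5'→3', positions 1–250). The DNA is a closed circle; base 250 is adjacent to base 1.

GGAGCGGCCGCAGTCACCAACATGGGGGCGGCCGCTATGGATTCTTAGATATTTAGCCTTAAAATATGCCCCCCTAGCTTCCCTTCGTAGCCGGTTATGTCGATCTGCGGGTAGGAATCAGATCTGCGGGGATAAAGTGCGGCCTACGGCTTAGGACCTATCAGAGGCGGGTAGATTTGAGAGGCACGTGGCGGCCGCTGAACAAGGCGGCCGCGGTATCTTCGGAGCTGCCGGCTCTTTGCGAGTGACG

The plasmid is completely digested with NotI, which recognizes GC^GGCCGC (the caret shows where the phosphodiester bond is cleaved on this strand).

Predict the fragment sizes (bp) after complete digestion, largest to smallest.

NotI sites (GCGGCCGC) start at positions 4, 28, 191, 207.
NotI cuts after base 2 of each site, so after positions 5, 29, 192, 208.
Circular molecule, 4 cuts → 4 fragments:
  6–29 → 24 bp
  30–192 → 163 bp
  193–208 → 16 bp
  209–250 then 1–5 → 42 + 5 = 47 bp
Sorted largest to smallest: 163, 47, 24, 16 bp.

163, 47, 24, 16 bp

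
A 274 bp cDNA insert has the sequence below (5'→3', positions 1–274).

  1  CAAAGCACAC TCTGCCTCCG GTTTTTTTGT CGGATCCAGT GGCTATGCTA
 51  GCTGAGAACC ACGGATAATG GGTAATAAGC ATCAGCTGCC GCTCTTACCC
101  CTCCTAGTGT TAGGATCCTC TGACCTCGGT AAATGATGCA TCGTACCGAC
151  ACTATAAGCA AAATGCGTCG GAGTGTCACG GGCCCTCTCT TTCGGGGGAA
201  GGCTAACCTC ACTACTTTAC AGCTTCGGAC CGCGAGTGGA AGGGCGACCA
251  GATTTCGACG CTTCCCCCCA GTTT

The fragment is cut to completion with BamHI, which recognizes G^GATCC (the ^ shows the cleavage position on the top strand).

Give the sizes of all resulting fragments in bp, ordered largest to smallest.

161, 81, 32 bp

BamHI sites (GGATCC) start at positions 32, 113.
BamHI cuts after the first base of each site, so after positions 32, 113.
Linear molecule, 2 cuts → 3 fragments:
  1–32 → 32 bp
  33–113 → 81 bp
  114–274 → 161 bp
Sorted largest to smallest: 161, 81, 32 bp.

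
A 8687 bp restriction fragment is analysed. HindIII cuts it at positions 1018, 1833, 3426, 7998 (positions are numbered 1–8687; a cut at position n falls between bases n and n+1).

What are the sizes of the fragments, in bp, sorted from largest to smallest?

4572, 1593, 1018, 815, 689 bp

Linear molecule, 4 cuts → 5 fragments:
  1018 − 0 = 1018 bp
  1833 − 1018 = 815 bp
  3426 − 1833 = 1593 bp
  7998 − 3426 = 4572 bp
  8687 − 7998 = 689 bp
Sorted largest to smallest: 4572, 1593, 1018, 815, 689 bp.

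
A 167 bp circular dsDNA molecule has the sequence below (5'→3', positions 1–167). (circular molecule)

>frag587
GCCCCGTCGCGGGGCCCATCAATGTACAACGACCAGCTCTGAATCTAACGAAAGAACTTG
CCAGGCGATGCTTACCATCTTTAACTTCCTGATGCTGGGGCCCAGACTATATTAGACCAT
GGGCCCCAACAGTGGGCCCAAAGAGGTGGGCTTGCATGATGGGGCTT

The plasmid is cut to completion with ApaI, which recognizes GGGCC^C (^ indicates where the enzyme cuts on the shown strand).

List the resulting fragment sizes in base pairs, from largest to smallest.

ApaI sites (GGGCCC) start at positions 12, 98, 121, 134.
ApaI cuts after base 5 of each site (before the last base), so after positions 16, 102, 125, 138.
Circular molecule, 4 cuts → 4 fragments:
  17–102 → 86 bp
  103–125 → 23 bp
  126–138 → 13 bp
  139–167 then 1–16 → 29 + 16 = 45 bp
Sorted largest to smallest: 86, 45, 23, 13 bp.

86, 45, 23, 13 bp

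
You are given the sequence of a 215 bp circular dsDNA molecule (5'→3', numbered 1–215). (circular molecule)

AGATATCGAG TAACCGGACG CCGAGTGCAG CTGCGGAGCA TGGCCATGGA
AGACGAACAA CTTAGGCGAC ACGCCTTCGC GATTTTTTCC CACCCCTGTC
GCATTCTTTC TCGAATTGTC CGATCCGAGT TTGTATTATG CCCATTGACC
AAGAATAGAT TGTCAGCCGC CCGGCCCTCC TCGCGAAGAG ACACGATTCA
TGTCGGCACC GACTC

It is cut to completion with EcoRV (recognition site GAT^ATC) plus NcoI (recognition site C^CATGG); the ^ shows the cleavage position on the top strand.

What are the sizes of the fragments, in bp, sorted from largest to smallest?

The EcoRV site (GATATC) starts at position 2.
EcoRV cuts after base 3 of each site, so after position 4.
The NcoI site (CCATGG) starts at position 44.
NcoI cuts after the first base of each site, so after position 44.
Combined cut positions: 4, 44.
Circular molecule, 2 cuts → 2 fragments:
  5–44 → 40 bp
  45–215 then 1–4 → 171 + 4 = 175 bp
Sorted largest to smallest: 175, 40 bp.

175, 40 bp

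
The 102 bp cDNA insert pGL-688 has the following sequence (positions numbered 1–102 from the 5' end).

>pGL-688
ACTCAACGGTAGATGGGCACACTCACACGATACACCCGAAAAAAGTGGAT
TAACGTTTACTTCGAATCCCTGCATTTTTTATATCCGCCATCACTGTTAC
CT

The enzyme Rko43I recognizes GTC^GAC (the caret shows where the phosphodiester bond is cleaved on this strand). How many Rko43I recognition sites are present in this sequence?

No occurrence of GTCGAC is present in the sequence.
Rko43I does not cut: 0 sites.

0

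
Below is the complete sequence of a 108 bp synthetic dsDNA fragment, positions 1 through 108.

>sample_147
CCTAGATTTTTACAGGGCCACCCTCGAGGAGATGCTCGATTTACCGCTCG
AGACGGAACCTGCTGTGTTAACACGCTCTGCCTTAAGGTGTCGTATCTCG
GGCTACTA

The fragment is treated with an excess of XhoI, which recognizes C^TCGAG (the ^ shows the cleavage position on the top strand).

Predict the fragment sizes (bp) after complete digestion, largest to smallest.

61, 24, 23 bp

XhoI sites (CTCGAG) start at positions 23, 47.
XhoI cuts after the first base of each site, so after positions 23, 47.
Linear molecule, 2 cuts → 3 fragments:
  1–23 → 23 bp
  24–47 → 24 bp
  48–108 → 61 bp
Sorted largest to smallest: 61, 24, 23 bp.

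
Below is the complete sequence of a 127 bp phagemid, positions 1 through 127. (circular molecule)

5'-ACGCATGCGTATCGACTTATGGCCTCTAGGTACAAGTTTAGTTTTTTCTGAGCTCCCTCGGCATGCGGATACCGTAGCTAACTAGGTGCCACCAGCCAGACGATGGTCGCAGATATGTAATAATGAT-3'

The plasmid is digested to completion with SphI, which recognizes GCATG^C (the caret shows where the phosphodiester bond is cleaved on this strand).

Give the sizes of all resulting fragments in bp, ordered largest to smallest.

SphI sites (GCATGC) start at positions 3, 61.
SphI cuts after base 5 of each site (before the last base), so after positions 7, 65.
Circular molecule, 2 cuts → 2 fragments:
  8–65 → 58 bp
  66–127 then 1–7 → 62 + 7 = 69 bp
Sorted largest to smallest: 69, 58 bp.

69, 58 bp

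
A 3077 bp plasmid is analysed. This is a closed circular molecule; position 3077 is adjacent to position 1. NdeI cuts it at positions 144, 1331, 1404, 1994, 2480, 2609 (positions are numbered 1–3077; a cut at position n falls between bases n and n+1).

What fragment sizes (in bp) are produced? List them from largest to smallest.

Circular molecule, 6 cuts → 6 fragments:
  1331 − 144 = 1187 bp
  1404 − 1331 = 73 bp
  1994 − 1404 = 590 bp
  2480 − 1994 = 486 bp
  2609 − 2480 = 129 bp
  wrap: 3077 − 2609 + 144 = 612 bp
Sorted largest to smallest: 1187, 612, 590, 486, 129, 73 bp.

1187, 612, 590, 486, 129, 73 bp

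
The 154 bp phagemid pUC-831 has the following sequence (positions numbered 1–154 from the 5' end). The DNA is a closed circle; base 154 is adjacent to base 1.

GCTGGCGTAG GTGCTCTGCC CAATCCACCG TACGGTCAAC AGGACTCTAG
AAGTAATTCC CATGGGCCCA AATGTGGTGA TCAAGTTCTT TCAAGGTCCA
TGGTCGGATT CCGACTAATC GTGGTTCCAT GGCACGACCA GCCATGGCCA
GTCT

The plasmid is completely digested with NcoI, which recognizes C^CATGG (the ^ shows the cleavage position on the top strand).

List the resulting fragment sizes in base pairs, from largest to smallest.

72, 38, 29, 15 bp

NcoI sites (CCATGG) start at positions 60, 98, 127, 142.
NcoI cuts after the first base of each site, so after positions 60, 98, 127, 142.
Circular molecule, 4 cuts → 4 fragments:
  61–98 → 38 bp
  99–127 → 29 bp
  128–142 → 15 bp
  143–154 then 1–60 → 12 + 60 = 72 bp
Sorted largest to smallest: 72, 38, 29, 15 bp.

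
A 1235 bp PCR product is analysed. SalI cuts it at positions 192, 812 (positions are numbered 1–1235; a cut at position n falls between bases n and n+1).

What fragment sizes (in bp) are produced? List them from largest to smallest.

620, 423, 192 bp

Linear molecule, 2 cuts → 3 fragments:
  192 − 0 = 192 bp
  812 − 192 = 620 bp
  1235 − 812 = 423 bp
Sorted largest to smallest: 620, 423, 192 bp.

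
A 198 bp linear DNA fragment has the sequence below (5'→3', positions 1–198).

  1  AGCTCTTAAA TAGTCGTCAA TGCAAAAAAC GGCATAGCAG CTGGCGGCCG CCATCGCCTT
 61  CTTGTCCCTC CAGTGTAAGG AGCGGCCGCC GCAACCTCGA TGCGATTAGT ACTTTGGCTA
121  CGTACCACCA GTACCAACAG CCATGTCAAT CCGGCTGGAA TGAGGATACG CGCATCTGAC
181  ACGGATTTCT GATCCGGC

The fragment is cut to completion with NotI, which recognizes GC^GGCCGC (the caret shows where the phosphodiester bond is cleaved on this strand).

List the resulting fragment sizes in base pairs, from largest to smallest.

115, 45, 38 bp

NotI sites (GCGGCCGC) start at positions 44, 82.
NotI cuts after base 2 of each site, so after positions 45, 83.
Linear molecule, 2 cuts → 3 fragments:
  1–45 → 45 bp
  46–83 → 38 bp
  84–198 → 115 bp
Sorted largest to smallest: 115, 45, 38 bp.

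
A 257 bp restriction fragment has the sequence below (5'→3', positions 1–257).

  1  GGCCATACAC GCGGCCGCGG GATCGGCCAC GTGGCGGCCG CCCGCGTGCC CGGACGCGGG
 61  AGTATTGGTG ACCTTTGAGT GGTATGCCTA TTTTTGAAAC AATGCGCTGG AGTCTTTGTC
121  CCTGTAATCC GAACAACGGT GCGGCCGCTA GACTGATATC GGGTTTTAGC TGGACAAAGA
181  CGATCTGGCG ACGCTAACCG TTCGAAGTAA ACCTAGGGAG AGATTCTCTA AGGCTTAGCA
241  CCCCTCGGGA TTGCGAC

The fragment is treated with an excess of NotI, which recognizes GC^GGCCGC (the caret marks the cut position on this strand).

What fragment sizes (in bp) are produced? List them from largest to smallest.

NotI sites (GCGGCCGC) start at positions 11, 34, 141.
NotI cuts after base 2 of each site, so after positions 12, 35, 142.
Linear molecule, 3 cuts → 4 fragments:
  1–12 → 12 bp
  13–35 → 23 bp
  36–142 → 107 bp
  143–257 → 115 bp
Sorted largest to smallest: 115, 107, 23, 12 bp.

115, 107, 23, 12 bp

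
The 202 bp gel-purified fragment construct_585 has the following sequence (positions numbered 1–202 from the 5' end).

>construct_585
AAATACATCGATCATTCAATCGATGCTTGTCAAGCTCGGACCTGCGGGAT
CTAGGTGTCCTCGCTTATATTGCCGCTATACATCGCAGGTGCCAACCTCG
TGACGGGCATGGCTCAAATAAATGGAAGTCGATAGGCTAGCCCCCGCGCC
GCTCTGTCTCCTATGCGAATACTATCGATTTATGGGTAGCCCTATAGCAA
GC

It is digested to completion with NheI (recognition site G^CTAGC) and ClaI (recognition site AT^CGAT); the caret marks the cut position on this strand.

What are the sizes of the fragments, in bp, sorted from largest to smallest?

116, 39, 27, 12, 8 bp

The NheI site (GCTAGC) starts at position 136.
NheI cuts after the first base of each site, so after position 136.
ClaI sites (ATCGAT) start at positions 7, 19, 174.
ClaI cuts after base 2 of each site, so after positions 8, 20, 175.
Combined cut positions: 8, 20, 136, 175.
Linear molecule, 4 cuts → 5 fragments:
  1–8 → 8 bp
  9–20 → 12 bp
  21–136 → 116 bp
  137–175 → 39 bp
  176–202 → 27 bp
Sorted largest to smallest: 116, 39, 27, 12, 8 bp.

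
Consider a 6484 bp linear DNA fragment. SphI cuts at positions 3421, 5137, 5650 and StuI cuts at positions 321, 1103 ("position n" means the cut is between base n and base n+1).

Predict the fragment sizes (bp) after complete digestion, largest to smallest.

2318, 1716, 834, 782, 513, 321 bp

Combined cut positions (sorted): 321, 1103, 3421, 5137, 5650.
Linear molecule, 5 cuts → 6 fragments:
  321 − 0 = 321 bp
  1103 − 321 = 782 bp
  3421 − 1103 = 2318 bp
  5137 − 3421 = 1716 bp
  5650 − 5137 = 513 bp
  6484 − 5650 = 834 bp
Sorted largest to smallest: 2318, 1716, 834, 782, 513, 321 bp.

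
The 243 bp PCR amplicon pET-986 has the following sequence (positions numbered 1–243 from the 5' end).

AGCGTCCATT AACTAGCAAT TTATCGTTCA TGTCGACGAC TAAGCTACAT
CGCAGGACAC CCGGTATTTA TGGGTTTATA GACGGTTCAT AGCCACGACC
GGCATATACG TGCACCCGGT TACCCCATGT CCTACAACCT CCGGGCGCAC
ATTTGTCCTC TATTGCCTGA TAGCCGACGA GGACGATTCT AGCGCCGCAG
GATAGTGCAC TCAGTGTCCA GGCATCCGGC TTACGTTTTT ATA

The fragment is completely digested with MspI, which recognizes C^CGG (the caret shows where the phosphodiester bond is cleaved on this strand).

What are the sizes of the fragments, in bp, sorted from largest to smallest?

85, 61, 38, 25, 17, 17 bp

MspI sites (CCGG) start at positions 61, 99, 116, 141, 226.
MspI cuts after the first base of each site, so after positions 61, 99, 116, 141, 226.
Linear molecule, 5 cuts → 6 fragments:
  1–61 → 61 bp
  62–99 → 38 bp
  100–116 → 17 bp
  117–141 → 25 bp
  142–226 → 85 bp
  227–243 → 17 bp
Sorted largest to smallest: 85, 61, 38, 25, 17, 17 bp.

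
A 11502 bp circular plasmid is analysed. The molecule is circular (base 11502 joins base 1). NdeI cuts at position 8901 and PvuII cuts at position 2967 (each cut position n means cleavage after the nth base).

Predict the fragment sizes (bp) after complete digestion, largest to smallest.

Combined cut positions (sorted): 2967, 8901.
Circular molecule, 2 cuts → 2 fragments:
  8901 − 2967 = 5934 bp
  wrap: 11502 − 8901 + 2967 = 5568 bp
Sorted largest to smallest: 5934, 5568 bp.

5934, 5568 bp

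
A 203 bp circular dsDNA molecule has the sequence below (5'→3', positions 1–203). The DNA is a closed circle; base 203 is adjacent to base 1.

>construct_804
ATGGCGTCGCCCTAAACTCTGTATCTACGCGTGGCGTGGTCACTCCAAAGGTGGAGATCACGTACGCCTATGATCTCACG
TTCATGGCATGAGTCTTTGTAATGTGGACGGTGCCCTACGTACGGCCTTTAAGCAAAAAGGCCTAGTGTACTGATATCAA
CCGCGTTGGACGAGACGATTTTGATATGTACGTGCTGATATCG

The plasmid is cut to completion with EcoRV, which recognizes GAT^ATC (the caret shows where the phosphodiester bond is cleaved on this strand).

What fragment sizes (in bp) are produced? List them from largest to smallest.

EcoRV sites (GATATC) start at positions 153, 197.
EcoRV cuts after base 3 of each site, so after positions 155, 199.
Circular molecule, 2 cuts → 2 fragments:
  156–199 → 44 bp
  200–203 then 1–155 → 4 + 155 = 159 bp
Sorted largest to smallest: 159, 44 bp.

159, 44 bp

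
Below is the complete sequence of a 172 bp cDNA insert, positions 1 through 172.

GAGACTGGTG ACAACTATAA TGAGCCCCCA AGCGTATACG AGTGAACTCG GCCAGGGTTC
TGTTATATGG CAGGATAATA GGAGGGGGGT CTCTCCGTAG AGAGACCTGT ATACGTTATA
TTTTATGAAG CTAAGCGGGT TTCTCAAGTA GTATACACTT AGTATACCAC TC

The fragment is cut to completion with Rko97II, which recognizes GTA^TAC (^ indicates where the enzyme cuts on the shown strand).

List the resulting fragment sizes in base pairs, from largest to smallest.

Rko97II sites (GTATAC) start at positions 34, 109, 151, 162.
Rko97II cuts after base 3 of each site, so after positions 36, 111, 153, 164.
Linear molecule, 4 cuts → 5 fragments:
  1–36 → 36 bp
  37–111 → 75 bp
  112–153 → 42 bp
  154–164 → 11 bp
  165–172 → 8 bp
Sorted largest to smallest: 75, 42, 36, 11, 8 bp.

75, 42, 36, 11, 8 bp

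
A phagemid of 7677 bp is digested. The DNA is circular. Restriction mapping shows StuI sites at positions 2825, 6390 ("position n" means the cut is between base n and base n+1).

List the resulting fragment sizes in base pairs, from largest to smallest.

4112, 3565 bp

Circular molecule, 2 cuts → 2 fragments:
  6390 − 2825 = 3565 bp
  wrap: 7677 − 6390 + 2825 = 4112 bp
Sorted largest to smallest: 4112, 3565 bp.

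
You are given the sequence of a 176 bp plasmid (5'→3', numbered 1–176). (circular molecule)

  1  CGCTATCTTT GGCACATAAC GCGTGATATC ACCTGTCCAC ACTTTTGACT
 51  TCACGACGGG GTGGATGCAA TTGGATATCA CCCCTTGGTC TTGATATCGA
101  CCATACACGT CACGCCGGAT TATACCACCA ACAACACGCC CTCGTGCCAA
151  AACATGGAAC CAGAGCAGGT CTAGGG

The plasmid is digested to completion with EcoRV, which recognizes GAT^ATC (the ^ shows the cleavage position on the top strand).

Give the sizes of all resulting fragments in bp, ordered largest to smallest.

108, 49, 19 bp

EcoRV sites (GATATC) start at positions 25, 74, 93.
EcoRV cuts after base 3 of each site, so after positions 27, 76, 95.
Circular molecule, 3 cuts → 3 fragments:
  28–76 → 49 bp
  77–95 → 19 bp
  96–176 then 1–27 → 81 + 27 = 108 bp
Sorted largest to smallest: 108, 49, 19 bp.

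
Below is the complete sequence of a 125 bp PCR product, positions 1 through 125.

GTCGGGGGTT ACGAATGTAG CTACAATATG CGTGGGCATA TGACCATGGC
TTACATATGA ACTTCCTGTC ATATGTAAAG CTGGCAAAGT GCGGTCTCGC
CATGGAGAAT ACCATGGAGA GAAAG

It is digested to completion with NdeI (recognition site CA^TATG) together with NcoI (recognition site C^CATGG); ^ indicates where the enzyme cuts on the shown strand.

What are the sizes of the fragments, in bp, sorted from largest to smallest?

38, 29, 16, 13, 12, 11, 6 bp

NdeI sites (CATATG) start at positions 37, 54, 70.
NdeI cuts after base 2 of each site, so after positions 38, 55, 71.
NcoI sites (CCATGG) start at positions 44, 100, 112.
NcoI cuts after the first base of each site, so after positions 44, 100, 112.
Combined cut positions: 38, 44, 55, 71, 100, 112.
Linear molecule, 6 cuts → 7 fragments:
  1–38 → 38 bp
  39–44 → 6 bp
  45–55 → 11 bp
  56–71 → 16 bp
  72–100 → 29 bp
  101–112 → 12 bp
  113–125 → 13 bp
Sorted largest to smallest: 38, 29, 16, 13, 12, 11, 6 bp.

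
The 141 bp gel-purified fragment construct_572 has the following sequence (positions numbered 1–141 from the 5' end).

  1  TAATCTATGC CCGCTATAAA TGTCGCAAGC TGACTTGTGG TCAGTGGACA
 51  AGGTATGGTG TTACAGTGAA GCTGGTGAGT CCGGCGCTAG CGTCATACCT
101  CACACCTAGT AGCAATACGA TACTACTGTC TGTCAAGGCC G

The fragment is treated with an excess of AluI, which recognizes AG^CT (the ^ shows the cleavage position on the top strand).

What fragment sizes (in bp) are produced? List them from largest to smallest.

AluI sites (AGCT) start at positions 28, 70.
AluI cuts after base 2 of each site, so after positions 29, 71.
Linear molecule, 2 cuts → 3 fragments:
  1–29 → 29 bp
  30–71 → 42 bp
  72–141 → 70 bp
Sorted largest to smallest: 70, 42, 29 bp.

70, 42, 29 bp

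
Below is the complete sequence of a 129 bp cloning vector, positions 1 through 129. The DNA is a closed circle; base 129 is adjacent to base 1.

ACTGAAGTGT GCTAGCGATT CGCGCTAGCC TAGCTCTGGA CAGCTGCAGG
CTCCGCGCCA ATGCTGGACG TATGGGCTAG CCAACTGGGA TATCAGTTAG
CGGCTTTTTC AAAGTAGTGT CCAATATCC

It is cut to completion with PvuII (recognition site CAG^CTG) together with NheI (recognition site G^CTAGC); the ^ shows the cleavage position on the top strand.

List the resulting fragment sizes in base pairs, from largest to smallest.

The PvuII site (CAGCTG) starts at position 41.
PvuII cuts after base 3 of each site, so after position 43.
NheI sites (GCTAGC) start at positions 11, 24, 76.
NheI cuts after the first base of each site, so after positions 11, 24, 76.
Combined cut positions: 11, 24, 43, 76.
Circular molecule, 4 cuts → 4 fragments:
  12–24 → 13 bp
  25–43 → 19 bp
  44–76 → 33 bp
  77–129 then 1–11 → 53 + 11 = 64 bp
Sorted largest to smallest: 64, 33, 19, 13 bp.

64, 33, 19, 13 bp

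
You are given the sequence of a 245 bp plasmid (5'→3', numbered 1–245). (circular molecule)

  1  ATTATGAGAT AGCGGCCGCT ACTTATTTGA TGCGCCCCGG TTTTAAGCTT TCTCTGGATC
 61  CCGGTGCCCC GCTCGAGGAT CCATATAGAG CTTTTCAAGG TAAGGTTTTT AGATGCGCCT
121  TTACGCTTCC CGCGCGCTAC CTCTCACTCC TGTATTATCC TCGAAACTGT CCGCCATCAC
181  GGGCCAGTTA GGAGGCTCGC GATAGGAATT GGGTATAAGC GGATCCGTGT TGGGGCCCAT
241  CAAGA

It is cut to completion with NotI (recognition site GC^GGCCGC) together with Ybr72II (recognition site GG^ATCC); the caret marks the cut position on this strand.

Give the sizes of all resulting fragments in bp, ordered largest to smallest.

144, 44, 36, 21 bp

The NotI site (GCGGCCGC) starts at position 12.
NotI cuts after base 2 of each site, so after position 13.
Ybr72II sites (GGATCC) start at positions 56, 77, 221.
Ybr72II cuts after base 2 of each site, so after positions 57, 78, 222.
Combined cut positions: 13, 57, 78, 222.
Circular molecule, 4 cuts → 4 fragments:
  14–57 → 44 bp
  58–78 → 21 bp
  79–222 → 144 bp
  223–245 then 1–13 → 23 + 13 = 36 bp
Sorted largest to smallest: 144, 44, 36, 21 bp.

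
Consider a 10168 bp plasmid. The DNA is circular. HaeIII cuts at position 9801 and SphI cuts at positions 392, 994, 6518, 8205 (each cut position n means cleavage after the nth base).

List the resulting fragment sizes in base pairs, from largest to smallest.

Combined cut positions (sorted): 392, 994, 6518, 8205, 9801.
Circular molecule, 5 cuts → 5 fragments:
  994 − 392 = 602 bp
  6518 − 994 = 5524 bp
  8205 − 6518 = 1687 bp
  9801 − 8205 = 1596 bp
  wrap: 10168 − 9801 + 392 = 759 bp
Sorted largest to smallest: 5524, 1687, 1596, 759, 602 bp.

5524, 1687, 1596, 759, 602 bp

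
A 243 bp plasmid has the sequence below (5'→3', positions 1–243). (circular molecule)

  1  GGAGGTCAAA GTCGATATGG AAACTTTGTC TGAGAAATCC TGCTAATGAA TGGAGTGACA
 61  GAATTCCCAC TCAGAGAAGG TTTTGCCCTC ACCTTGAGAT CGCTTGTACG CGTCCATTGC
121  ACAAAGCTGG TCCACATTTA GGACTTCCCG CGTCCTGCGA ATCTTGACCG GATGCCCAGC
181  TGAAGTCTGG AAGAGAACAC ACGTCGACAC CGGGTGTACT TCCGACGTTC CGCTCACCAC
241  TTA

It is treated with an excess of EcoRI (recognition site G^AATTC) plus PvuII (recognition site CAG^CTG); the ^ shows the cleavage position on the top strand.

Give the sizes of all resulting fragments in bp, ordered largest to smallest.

125, 118 bp

The EcoRI site (GAATTC) starts at position 61.
EcoRI cuts after the first base of each site, so after position 61.
The PvuII site (CAGCTG) starts at position 177.
PvuII cuts after base 3 of each site, so after position 179.
Combined cut positions: 61, 179.
Circular molecule, 2 cuts → 2 fragments:
  62–179 → 118 bp
  180–243 then 1–61 → 64 + 61 = 125 bp
Sorted largest to smallest: 125, 118 bp.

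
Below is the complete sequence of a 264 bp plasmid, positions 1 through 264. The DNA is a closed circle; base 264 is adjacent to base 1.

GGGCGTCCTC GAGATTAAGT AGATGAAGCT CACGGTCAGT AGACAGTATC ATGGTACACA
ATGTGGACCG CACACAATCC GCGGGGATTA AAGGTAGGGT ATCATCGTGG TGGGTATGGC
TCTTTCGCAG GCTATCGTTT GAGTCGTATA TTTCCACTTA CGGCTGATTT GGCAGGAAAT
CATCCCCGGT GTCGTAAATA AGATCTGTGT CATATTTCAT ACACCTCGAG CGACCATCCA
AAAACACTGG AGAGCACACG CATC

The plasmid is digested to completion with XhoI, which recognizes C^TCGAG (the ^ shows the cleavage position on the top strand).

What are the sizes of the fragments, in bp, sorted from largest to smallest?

XhoI sites (CTCGAG) start at positions 8, 225.
XhoI cuts after the first base of each site, so after positions 8, 225.
Circular molecule, 2 cuts → 2 fragments:
  9–225 → 217 bp
  226–264 then 1–8 → 39 + 8 = 47 bp
Sorted largest to smallest: 217, 47 bp.

217, 47 bp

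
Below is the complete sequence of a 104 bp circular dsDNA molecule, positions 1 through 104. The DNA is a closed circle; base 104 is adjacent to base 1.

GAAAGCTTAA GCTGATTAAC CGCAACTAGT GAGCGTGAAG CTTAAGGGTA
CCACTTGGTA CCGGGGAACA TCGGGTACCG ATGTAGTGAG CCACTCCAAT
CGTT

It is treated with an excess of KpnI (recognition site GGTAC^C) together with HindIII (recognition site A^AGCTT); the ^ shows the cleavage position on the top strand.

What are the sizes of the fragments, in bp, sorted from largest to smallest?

35, 29, 17, 13, 10 bp

KpnI sites (GGTACC) start at positions 47, 57, 74.
KpnI cuts after base 5 of each site (before the last base), so after positions 51, 61, 78.
HindIII sites (AAGCTT) start at positions 3, 38.
HindIII cuts after the first base of each site, so after positions 3, 38.
Combined cut positions: 3, 38, 51, 61, 78.
Circular molecule, 5 cuts → 5 fragments:
  4–38 → 35 bp
  39–51 → 13 bp
  52–61 → 10 bp
  62–78 → 17 bp
  79–104 then 1–3 → 26 + 3 = 29 bp
Sorted largest to smallest: 35, 29, 17, 13, 10 bp.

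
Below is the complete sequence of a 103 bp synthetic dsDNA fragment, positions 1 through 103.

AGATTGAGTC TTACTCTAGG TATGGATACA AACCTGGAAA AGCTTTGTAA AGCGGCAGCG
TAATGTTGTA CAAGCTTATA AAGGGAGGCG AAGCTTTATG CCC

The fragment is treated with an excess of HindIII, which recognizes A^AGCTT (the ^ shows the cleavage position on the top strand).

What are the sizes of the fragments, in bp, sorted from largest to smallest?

HindIII sites (AAGCTT) start at positions 40, 72, 91.
HindIII cuts after the first base of each site, so after positions 40, 72, 91.
Linear molecule, 3 cuts → 4 fragments:
  1–40 → 40 bp
  41–72 → 32 bp
  73–91 → 19 bp
  92–103 → 12 bp
Sorted largest to smallest: 40, 32, 19, 12 bp.

40, 32, 19, 12 bp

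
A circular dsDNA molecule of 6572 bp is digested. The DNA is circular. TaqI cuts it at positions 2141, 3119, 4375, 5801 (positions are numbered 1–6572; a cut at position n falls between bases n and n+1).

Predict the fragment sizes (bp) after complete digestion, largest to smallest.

2912, 1426, 1256, 978 bp

Circular molecule, 4 cuts → 4 fragments:
  3119 − 2141 = 978 bp
  4375 − 3119 = 1256 bp
  5801 − 4375 = 1426 bp
  wrap: 6572 − 5801 + 2141 = 2912 bp
Sorted largest to smallest: 2912, 1426, 1256, 978 bp.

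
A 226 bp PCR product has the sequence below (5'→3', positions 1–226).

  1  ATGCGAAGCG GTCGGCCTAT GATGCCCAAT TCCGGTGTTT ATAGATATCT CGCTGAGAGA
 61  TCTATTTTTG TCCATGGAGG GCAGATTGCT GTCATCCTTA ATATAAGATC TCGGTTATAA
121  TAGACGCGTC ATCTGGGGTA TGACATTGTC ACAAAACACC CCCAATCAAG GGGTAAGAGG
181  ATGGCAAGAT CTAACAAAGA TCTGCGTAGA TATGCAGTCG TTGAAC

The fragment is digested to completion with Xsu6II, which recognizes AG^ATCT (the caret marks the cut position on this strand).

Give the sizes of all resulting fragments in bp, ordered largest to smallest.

81, 59, 48, 27, 11 bp

Xsu6II sites (AGATCT) start at positions 58, 106, 187, 198.
Xsu6II cuts after base 2 of each site, so after positions 59, 107, 188, 199.
Linear molecule, 4 cuts → 5 fragments:
  1–59 → 59 bp
  60–107 → 48 bp
  108–188 → 81 bp
  189–199 → 11 bp
  200–226 → 27 bp
Sorted largest to smallest: 81, 59, 48, 27, 11 bp.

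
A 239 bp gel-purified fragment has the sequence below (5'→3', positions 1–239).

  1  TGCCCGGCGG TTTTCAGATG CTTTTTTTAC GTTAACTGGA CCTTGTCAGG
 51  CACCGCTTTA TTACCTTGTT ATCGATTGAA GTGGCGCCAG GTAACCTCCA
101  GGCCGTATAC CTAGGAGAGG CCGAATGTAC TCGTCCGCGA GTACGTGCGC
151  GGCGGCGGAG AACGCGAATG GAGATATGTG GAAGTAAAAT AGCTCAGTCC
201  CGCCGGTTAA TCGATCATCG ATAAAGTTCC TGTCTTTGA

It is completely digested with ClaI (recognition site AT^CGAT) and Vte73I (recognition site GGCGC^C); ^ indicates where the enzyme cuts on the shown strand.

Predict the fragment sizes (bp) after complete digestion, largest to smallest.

ClaI sites (ATCGAT) start at positions 71, 210, 217.
ClaI cuts after base 2 of each site, so after positions 72, 211, 218.
The Vte73I site (GGCGCC) starts at position 83.
Vte73I cuts after base 5 of each site (before the last base), so after position 87.
Combined cut positions: 72, 87, 211, 218.
Linear molecule, 4 cuts → 5 fragments:
  1–72 → 72 bp
  73–87 → 15 bp
  88–211 → 124 bp
  212–218 → 7 bp
  219–239 → 21 bp
Sorted largest to smallest: 124, 72, 21, 15, 7 bp.

124, 72, 21, 15, 7 bp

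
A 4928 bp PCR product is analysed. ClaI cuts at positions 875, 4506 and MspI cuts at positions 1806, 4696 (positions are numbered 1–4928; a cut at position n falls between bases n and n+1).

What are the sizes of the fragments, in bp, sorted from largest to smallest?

2700, 931, 875, 232, 190 bp

Combined cut positions (sorted): 875, 1806, 4506, 4696.
Linear molecule, 4 cuts → 5 fragments:
  875 − 0 = 875 bp
  1806 − 875 = 931 bp
  4506 − 1806 = 2700 bp
  4696 − 4506 = 190 bp
  4928 − 4696 = 232 bp
Sorted largest to smallest: 2700, 931, 875, 232, 190 bp.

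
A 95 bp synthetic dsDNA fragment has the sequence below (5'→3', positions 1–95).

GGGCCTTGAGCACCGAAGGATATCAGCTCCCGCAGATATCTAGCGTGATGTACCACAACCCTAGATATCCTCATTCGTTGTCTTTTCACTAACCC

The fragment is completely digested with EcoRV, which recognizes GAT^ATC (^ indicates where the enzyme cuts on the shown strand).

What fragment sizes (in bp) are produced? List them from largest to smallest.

29, 29, 21, 16 bp

EcoRV sites (GATATC) start at positions 19, 35, 64.
EcoRV cuts after base 3 of each site, so after positions 21, 37, 66.
Linear molecule, 3 cuts → 4 fragments:
  1–21 → 21 bp
  22–37 → 16 bp
  38–66 → 29 bp
  67–95 → 29 bp
Sorted largest to smallest: 29, 29, 21, 16 bp.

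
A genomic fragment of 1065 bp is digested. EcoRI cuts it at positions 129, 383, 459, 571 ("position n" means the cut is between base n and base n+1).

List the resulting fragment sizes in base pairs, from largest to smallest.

494, 254, 129, 112, 76 bp

Linear molecule, 4 cuts → 5 fragments:
  129 − 0 = 129 bp
  383 − 129 = 254 bp
  459 − 383 = 76 bp
  571 − 459 = 112 bp
  1065 − 571 = 494 bp
Sorted largest to smallest: 494, 254, 129, 112, 76 bp.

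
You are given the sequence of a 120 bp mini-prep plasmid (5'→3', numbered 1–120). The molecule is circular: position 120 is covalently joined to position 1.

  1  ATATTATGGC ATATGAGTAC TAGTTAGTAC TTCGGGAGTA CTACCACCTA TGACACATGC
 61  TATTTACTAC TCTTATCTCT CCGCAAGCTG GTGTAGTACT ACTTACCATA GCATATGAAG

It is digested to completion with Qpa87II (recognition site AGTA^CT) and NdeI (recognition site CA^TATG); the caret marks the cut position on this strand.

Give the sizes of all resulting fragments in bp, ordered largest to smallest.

58, 18, 15, 11, 10, 8 bp

Qpa87II sites (AGTACT) start at positions 16, 26, 37, 95.
Qpa87II cuts after base 4 of each site, so after positions 19, 29, 40, 98.
NdeI sites (CATATG) start at positions 10, 112.
NdeI cuts after base 2 of each site, so after positions 11, 113.
Combined cut positions: 11, 19, 29, 40, 98, 113.
Circular molecule, 6 cuts → 6 fragments:
  12–19 → 8 bp
  20–29 → 10 bp
  30–40 → 11 bp
  41–98 → 58 bp
  99–113 → 15 bp
  114–120 then 1–11 → 7 + 11 = 18 bp
Sorted largest to smallest: 58, 18, 15, 11, 10, 8 bp.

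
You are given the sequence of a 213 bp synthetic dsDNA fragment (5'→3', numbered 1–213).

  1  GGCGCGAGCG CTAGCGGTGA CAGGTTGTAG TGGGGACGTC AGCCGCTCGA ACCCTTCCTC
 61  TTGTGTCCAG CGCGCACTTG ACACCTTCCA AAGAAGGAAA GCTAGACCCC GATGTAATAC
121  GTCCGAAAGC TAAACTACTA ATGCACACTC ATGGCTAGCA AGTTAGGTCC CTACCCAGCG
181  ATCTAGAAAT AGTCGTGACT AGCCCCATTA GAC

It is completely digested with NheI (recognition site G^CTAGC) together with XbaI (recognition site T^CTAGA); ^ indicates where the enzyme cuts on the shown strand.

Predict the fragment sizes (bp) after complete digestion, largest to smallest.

144, 31, 28, 10 bp

NheI sites (GCTAGC) start at positions 10, 154.
NheI cuts after the first base of each site, so after positions 10, 154.
The XbaI site (TCTAGA) starts at position 182.
XbaI cuts after the first base of each site, so after position 182.
Combined cut positions: 10, 154, 182.
Linear molecule, 3 cuts → 4 fragments:
  1–10 → 10 bp
  11–154 → 144 bp
  155–182 → 28 bp
  183–213 → 31 bp
Sorted largest to smallest: 144, 31, 28, 10 bp.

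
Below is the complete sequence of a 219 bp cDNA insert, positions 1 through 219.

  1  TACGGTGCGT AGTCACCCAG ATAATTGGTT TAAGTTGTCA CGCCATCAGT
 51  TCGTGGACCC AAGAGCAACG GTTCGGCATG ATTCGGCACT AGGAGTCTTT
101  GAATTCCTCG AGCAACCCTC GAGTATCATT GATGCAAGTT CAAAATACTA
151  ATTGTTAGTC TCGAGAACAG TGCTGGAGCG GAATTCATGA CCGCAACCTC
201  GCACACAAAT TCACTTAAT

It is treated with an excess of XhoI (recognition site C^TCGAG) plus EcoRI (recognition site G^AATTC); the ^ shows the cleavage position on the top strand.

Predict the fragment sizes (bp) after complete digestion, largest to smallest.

XhoI sites (CTCGAG) start at positions 107, 118, 160.
XhoI cuts after the first base of each site, so after positions 107, 118, 160.
EcoRI sites (GAATTC) start at positions 101, 181.
EcoRI cuts after the first base of each site, so after positions 101, 181.
Combined cut positions: 101, 107, 118, 160, 181.
Linear molecule, 5 cuts → 6 fragments:
  1–101 → 101 bp
  102–107 → 6 bp
  108–118 → 11 bp
  119–160 → 42 bp
  161–181 → 21 bp
  182–219 → 38 bp
Sorted largest to smallest: 101, 42, 38, 21, 11, 6 bp.

101, 42, 38, 21, 11, 6 bp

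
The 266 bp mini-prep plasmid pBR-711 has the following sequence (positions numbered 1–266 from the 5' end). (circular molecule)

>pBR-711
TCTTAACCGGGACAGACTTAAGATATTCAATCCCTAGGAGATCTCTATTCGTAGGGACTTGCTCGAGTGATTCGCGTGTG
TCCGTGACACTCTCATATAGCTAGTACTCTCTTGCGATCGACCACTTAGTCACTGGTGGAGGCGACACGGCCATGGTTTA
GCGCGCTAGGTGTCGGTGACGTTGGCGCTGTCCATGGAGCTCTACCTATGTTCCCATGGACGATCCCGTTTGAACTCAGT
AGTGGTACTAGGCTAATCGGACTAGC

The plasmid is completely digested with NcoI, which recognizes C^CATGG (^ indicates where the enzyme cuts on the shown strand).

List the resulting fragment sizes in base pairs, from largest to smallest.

203, 41, 22 bp

NcoI sites (CCATGG) start at positions 151, 192, 214.
NcoI cuts after the first base of each site, so after positions 151, 192, 214.
Circular molecule, 3 cuts → 3 fragments:
  152–192 → 41 bp
  193–214 → 22 bp
  215–266 then 1–151 → 52 + 151 = 203 bp
Sorted largest to smallest: 203, 41, 22 bp.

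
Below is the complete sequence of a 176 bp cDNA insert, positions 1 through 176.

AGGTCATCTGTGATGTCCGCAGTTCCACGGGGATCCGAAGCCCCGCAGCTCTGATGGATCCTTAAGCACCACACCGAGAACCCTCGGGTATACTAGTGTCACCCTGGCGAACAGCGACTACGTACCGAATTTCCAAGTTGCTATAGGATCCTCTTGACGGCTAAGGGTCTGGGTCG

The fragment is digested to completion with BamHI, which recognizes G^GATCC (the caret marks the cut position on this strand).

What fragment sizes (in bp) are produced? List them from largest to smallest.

90, 31, 30, 25 bp

BamHI sites (GGATCC) start at positions 31, 56, 146.
BamHI cuts after the first base of each site, so after positions 31, 56, 146.
Linear molecule, 3 cuts → 4 fragments:
  1–31 → 31 bp
  32–56 → 25 bp
  57–146 → 90 bp
  147–176 → 30 bp
Sorted largest to smallest: 90, 31, 30, 25 bp.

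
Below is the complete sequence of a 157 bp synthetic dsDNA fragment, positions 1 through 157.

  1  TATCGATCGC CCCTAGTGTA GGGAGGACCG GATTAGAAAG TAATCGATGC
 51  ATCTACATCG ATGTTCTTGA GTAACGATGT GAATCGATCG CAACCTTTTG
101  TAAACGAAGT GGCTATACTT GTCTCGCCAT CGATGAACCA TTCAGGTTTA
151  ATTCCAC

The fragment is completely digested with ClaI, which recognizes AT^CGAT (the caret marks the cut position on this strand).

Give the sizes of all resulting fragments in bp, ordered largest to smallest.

ClaI sites (ATCGAT) start at positions 2, 43, 57, 83, 129.
ClaI cuts after base 2 of each site, so after positions 3, 44, 58, 84, 130.
Linear molecule, 5 cuts → 6 fragments:
  1–3 → 3 bp
  4–44 → 41 bp
  45–58 → 14 bp
  59–84 → 26 bp
  85–130 → 46 bp
  131–157 → 27 bp
Sorted largest to smallest: 46, 41, 27, 26, 14, 3 bp.

46, 41, 27, 26, 14, 3 bp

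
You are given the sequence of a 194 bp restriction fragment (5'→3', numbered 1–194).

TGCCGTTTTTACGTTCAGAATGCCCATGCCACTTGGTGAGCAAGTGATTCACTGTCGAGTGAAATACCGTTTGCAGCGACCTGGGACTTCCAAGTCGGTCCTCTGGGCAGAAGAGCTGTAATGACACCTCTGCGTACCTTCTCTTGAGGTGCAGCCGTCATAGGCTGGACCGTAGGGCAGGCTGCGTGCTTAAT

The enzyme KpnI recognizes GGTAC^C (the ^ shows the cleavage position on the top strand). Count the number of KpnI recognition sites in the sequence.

No occurrence of GGTACC is present in the sequence.
KpnI does not cut: 0 sites.

0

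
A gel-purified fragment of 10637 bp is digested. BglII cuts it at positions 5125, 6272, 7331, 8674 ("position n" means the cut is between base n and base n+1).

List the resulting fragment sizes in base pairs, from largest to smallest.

Linear molecule, 4 cuts → 5 fragments:
  5125 − 0 = 5125 bp
  6272 − 5125 = 1147 bp
  7331 − 6272 = 1059 bp
  8674 − 7331 = 1343 bp
  10637 − 8674 = 1963 bp
Sorted largest to smallest: 5125, 1963, 1343, 1147, 1059 bp.

5125, 1963, 1343, 1147, 1059 bp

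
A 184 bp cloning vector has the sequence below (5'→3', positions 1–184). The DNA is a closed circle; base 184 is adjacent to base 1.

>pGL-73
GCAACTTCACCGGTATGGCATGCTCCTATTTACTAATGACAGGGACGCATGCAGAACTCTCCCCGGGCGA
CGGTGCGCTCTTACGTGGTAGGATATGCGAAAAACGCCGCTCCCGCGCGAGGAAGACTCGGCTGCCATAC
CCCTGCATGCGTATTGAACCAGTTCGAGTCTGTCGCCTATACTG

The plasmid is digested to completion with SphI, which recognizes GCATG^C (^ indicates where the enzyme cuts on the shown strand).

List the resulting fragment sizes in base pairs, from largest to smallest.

98, 57, 29 bp

SphI sites (GCATGC) start at positions 18, 47, 145.
SphI cuts after base 5 of each site (before the last base), so after positions 22, 51, 149.
Circular molecule, 3 cuts → 3 fragments:
  23–51 → 29 bp
  52–149 → 98 bp
  150–184 then 1–22 → 35 + 22 = 57 bp
Sorted largest to smallest: 98, 57, 29 bp.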